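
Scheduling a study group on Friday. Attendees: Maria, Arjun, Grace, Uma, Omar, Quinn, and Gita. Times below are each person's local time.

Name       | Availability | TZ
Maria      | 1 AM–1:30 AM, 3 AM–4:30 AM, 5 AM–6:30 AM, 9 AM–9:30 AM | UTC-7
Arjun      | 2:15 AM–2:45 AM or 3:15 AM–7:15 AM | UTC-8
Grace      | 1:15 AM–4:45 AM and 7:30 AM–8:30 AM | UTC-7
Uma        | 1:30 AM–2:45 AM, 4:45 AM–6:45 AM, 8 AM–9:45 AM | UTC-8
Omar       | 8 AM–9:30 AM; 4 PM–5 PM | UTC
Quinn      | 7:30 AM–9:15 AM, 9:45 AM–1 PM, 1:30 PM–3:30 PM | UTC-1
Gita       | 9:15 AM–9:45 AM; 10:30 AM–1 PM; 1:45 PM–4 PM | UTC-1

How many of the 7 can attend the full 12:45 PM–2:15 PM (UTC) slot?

2

Maria in UTC: 08:00-08:30, 10:00-11:30, 12:00-13:30, 16:00-16:30 (add 7h to convert from UTC-7).
Arjun in UTC: 10:15-10:45, 11:15-15:15 (add 8h to convert from UTC-8).
Grace in UTC: 08:15-11:45, 14:30-15:30 (add 7h to convert from UTC-7).
Uma in UTC: 09:30-10:45, 12:45-14:45, 16:00-17:45 (add 8h to convert from UTC-8).
Omar in UTC: 08:00-09:30, 16:00-17:00.
Quinn in UTC: 08:30-10:15, 10:45-14:00, 14:30-16:30 (add 1h to convert from UTC-1).
Gita in UTC: 10:15-10:45, 11:30-14:00, 14:45-17:00 (add 1h to convert from UTC-1).
Arjun and Uma can make the full 12:45-14:15 slot — that's 2.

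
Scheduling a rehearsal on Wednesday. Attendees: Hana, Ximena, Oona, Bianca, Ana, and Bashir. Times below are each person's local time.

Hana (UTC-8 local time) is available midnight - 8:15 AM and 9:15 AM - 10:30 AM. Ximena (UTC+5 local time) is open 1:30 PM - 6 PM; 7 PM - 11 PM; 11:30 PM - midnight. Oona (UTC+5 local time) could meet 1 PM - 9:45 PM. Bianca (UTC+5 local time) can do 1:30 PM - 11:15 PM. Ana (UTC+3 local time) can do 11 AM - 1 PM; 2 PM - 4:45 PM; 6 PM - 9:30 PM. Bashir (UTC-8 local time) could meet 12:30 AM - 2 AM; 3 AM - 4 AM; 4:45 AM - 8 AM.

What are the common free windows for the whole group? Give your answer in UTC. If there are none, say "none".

Hana in UTC: 08:00-16:15, 17:15-18:30 (add 8h to convert from UTC-8).
Ximena in UTC: 08:30-13:00, 14:00-18:00, 18:30-19:00 (subtract 5h to convert from UTC+5).
Oona in UTC: 08:00-16:45 (subtract 5h to convert from UTC+5).
Bianca in UTC: 08:30-18:15 (subtract 5h to convert from UTC+5).
Ana in UTC: 08:00-10:00, 11:00-13:45, 15:00-18:30 (subtract 3h to convert from UTC+3).
Bashir in UTC: 08:30-10:00, 11:00-12:00, 12:45-16:00 (add 8h to convert from UTC-8).
Hana ∩ Ximena: 08:30-13:00, 14:00-16:15, 17:15-18:00.
Hana ∩ Ximena ∩ Oona: 08:30-13:00, 14:00-16:15.
Hana ∩ Ximena ∩ Oona ∩ Bianca: 08:30-13:00, 14:00-16:15.
Hana ∩ Ximena ∩ Oona ∩ Bianca ∩ Ana: 08:30-10:00, 11:00-13:00, 15:00-16:15.
Hana ∩ Ximena ∩ Oona ∩ Bianca ∩ Ana ∩ Bashir: 08:30-10:00, 11:00-12:00, 12:45-13:00, 15:00-16:00.

08:30-10:00, 11:00-12:00, 12:45-13:00, 15:00-16:00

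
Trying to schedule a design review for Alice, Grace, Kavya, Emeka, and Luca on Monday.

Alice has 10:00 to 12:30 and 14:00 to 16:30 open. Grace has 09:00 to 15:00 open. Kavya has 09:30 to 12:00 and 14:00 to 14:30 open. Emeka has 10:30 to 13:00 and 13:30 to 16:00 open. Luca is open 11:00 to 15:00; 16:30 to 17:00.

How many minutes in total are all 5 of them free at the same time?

90

Alice ∩ Grace: 10:00-12:30, 14:00-15:00.
Alice ∩ Grace ∩ Kavya: 10:00-12:00, 14:00-14:30.
Alice ∩ Grace ∩ Kavya ∩ Emeka: 10:30-12:00, 14:00-14:30.
Alice ∩ Grace ∩ Kavya ∩ Emeka ∩ Luca: 11:00-12:00, 14:00-14:30.
Those are the intersection windows.
Summing the common windows: 60 + 30 = 90 minutes.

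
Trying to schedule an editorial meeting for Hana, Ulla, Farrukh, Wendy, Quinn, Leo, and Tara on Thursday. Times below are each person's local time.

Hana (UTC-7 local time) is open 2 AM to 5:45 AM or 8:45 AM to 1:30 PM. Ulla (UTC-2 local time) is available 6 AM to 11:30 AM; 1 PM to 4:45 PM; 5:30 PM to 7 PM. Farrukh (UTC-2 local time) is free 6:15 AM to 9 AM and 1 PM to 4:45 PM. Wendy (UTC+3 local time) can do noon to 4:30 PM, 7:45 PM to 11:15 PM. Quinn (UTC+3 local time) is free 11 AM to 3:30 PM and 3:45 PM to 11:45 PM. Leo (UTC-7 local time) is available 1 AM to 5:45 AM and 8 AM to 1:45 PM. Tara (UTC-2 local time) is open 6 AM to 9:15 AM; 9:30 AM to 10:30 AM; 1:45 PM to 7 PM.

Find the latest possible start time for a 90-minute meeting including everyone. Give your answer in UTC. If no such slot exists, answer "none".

17:15

Hana in UTC: 09:00-12:45, 15:45-20:30 (add 7h to convert from UTC-7).
Ulla in UTC: 08:00-13:30, 15:00-18:45, 19:30-21:00 (add 2h to convert from UTC-2).
Farrukh in UTC: 08:15-11:00, 15:00-18:45 (add 2h to convert from UTC-2).
Wendy in UTC: 09:00-13:30, 16:45-20:15 (subtract 3h to convert from UTC+3).
Quinn in UTC: 08:00-12:30, 12:45-20:45 (subtract 3h to convert from UTC+3).
Leo in UTC: 08:00-12:45, 15:00-20:45 (add 7h to convert from UTC-7).
Tara in UTC: 08:00-11:15, 11:30-12:30, 15:45-21:00 (add 2h to convert from UTC-2).
Hana ∩ Ulla: 09:00-12:45, 15:45-18:45, 19:30-20:30.
Hana ∩ Ulla ∩ Farrukh: 09:00-11:00, 15:45-18:45.
Hana ∩ Ulla ∩ Farrukh ∩ Wendy: 09:00-11:00, 16:45-18:45.
Hana ∩ Ulla ∩ Farrukh ∩ Wendy ∩ Quinn: 09:00-11:00, 16:45-18:45.
Hana ∩ Ulla ∩ Farrukh ∩ Wendy ∩ Quinn ∩ Leo: 09:00-11:00, 16:45-18:45.
Hana ∩ Ulla ∩ Farrukh ∩ Wendy ∩ Quinn ∩ Leo ∩ Tara: 09:00-11:00, 16:45-18:45.
The last common window of at least 90 minutes is 16:45-18:45; a 90-minute meeting can start as late as 17:15 and still end by 18:45.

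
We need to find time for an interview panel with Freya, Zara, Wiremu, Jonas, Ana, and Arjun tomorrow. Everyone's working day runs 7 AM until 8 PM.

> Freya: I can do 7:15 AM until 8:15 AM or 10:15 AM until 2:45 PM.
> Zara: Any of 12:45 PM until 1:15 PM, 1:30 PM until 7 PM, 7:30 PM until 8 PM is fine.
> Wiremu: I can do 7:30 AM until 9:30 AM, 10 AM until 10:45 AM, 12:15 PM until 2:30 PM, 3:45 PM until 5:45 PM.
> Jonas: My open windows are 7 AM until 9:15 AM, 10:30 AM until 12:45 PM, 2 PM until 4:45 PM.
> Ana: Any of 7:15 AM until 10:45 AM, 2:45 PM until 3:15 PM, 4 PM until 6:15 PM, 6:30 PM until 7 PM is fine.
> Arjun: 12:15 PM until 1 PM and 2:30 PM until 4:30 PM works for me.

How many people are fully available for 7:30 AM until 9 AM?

3

Wiremu, Jonas, and Ana can make the full 07:30-09:00 slot — that's 3.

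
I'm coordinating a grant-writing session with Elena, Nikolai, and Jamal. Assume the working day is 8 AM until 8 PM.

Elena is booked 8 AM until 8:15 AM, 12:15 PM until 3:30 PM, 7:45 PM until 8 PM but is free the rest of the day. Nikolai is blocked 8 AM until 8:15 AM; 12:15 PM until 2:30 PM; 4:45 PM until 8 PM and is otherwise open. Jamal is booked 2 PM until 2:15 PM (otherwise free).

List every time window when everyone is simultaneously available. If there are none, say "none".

Elena free: 08:15-12:15, 15:30-19:45 (invert busy blocks within the working day).
Nikolai free: 08:15-12:15, 14:30-16:45 (invert busy blocks within the working day).
Jamal free: 08:00-14:00, 14:15-20:00 (invert busy blocks within the working day).
Elena ∩ Nikolai: 08:15-12:15, 15:30-16:45.
Elena ∩ Nikolai ∩ Jamal: 08:15-12:15, 15:30-16:45.

08:15-12:15, 15:30-16:45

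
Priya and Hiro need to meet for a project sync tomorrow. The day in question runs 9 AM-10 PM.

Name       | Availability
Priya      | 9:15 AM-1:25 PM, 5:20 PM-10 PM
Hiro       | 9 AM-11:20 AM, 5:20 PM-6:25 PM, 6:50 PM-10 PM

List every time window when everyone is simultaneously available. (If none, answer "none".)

Priya ∩ Hiro: 09:15-11:20, 17:20-18:25, 18:50-22:00.
So the common availability across everyone is 09:15-11:20, 17:20-18:25, 18:50-22:00.

09:15-11:20, 17:20-18:25, 18:50-22:00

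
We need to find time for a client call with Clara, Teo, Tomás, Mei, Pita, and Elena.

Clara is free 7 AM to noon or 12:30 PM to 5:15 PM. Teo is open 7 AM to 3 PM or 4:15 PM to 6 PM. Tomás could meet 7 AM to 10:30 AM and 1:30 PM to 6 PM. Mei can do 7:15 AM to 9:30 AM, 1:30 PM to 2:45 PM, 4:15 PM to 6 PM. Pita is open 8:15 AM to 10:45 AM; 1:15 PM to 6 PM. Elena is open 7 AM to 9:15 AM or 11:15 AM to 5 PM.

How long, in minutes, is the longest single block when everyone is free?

Clara ∩ Teo: 07:00-12:00, 12:30-15:00, 16:15-17:15.
Clara ∩ Teo ∩ Tomás: 07:00-10:30, 13:30-15:00, 16:15-17:15.
Clara ∩ Teo ∩ Tomás ∩ Mei: 07:15-09:30, 13:30-14:45, 16:15-17:15.
Clara ∩ Teo ∩ Tomás ∩ Mei ∩ Pita: 08:15-09:30, 13:30-14:45, 16:15-17:15.
Clara ∩ Teo ∩ Tomás ∩ Mei ∩ Pita ∩ Elena: 08:15-09:15, 13:30-14:45, 16:15-17:00.
So the common availability across everyone is 08:15-09:15, 13:30-14:45, 16:15-17:00.
The longest is 13:30-14:45 at 75 minutes.

75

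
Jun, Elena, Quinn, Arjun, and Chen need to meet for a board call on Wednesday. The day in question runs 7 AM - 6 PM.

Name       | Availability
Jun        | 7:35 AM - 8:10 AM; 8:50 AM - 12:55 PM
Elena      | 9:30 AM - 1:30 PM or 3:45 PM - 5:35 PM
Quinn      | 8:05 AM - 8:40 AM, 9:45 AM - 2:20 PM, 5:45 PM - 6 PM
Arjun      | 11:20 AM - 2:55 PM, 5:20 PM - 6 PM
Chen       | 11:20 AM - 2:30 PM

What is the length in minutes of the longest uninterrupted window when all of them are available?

95

Jun ∩ Elena: 09:30-12:55.
Jun ∩ Elena ∩ Quinn: 09:45-12:55.
Jun ∩ Elena ∩ Quinn ∩ Arjun: 11:20-12:55.
Jun ∩ Elena ∩ Quinn ∩ Arjun ∩ Chen: 11:20-12:55.
The longest is 11:20-12:55 at 95 minutes.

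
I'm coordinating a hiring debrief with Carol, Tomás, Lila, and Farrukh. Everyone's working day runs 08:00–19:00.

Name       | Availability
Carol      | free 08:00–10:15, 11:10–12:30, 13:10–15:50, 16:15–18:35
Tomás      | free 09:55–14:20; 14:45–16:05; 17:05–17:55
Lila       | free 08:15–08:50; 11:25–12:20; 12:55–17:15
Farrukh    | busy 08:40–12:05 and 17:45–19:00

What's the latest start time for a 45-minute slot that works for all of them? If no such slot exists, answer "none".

Carol free: 08:00-10:15, 11:10-12:30, 13:10-15:50, 16:15-18:35.
Tomás free: 09:55-14:20, 14:45-16:05, 17:05-17:55.
Lila free: 08:15-08:50, 11:25-12:20, 12:55-17:15.
Farrukh free: 08:00-08:40, 12:05-17:45 (invert busy blocks within the working day).
Carol ∩ Tomás: 09:55-10:15, 11:10-12:30, 13:10-14:20, 14:45-15:50, 17:05-17:55.
Carol ∩ Tomás ∩ Lila: 11:25-12:20, 13:10-14:20, 14:45-15:50, 17:05-17:15.
Carol ∩ Tomás ∩ Lila ∩ Farrukh: 12:05-12:20, 13:10-14:20, 14:45-15:50, 17:05-17:15.
The last common window of at least 45 minutes is 14:45-15:50; a 45-minute meeting can start as late as 15:05 and still end by 15:50.

15:05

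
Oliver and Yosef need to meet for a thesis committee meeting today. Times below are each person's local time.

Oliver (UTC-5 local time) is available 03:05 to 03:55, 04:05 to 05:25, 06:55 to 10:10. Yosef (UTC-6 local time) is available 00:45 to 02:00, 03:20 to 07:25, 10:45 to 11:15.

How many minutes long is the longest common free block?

Oliver in UTC: 08:05-08:55, 09:05-10:25, 11:55-15:10 (add 5h to convert from UTC-5).
Yosef in UTC: 06:45-08:00, 09:20-13:25, 16:45-17:15 (add 6h to convert from UTC-6).
Oliver ∩ Yosef: 09:20-10:25, 11:55-13:25.
The longest is 11:55-13:25 at 90 minutes.

90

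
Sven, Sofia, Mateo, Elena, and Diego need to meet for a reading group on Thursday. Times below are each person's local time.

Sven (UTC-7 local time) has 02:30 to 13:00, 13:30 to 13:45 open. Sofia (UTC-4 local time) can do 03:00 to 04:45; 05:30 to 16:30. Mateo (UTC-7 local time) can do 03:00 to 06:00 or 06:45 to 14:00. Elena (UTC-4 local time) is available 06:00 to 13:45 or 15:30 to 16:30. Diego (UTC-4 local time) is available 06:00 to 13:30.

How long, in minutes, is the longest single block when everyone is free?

Sven in UTC: 09:30-20:00, 20:30-20:45 (add 7h to convert from UTC-7).
Sofia in UTC: 07:00-08:45, 09:30-20:30 (add 4h to convert from UTC-4).
Mateo in UTC: 10:00-13:00, 13:45-21:00 (add 7h to convert from UTC-7).
Elena in UTC: 10:00-17:45, 19:30-20:30 (add 4h to convert from UTC-4).
Diego in UTC: 10:00-17:30 (add 4h to convert from UTC-4).
Sven ∩ Sofia: 09:30-20:00.
Sven ∩ Sofia ∩ Mateo: 10:00-13:00, 13:45-20:00.
Sven ∩ Sofia ∩ Mateo ∩ Elena: 10:00-13:00, 13:45-17:45, 19:30-20:00.
Sven ∩ Sofia ∩ Mateo ∩ Elena ∩ Diego: 10:00-13:00, 13:45-17:30.
The longest is 13:45-17:30 at 225 minutes.

225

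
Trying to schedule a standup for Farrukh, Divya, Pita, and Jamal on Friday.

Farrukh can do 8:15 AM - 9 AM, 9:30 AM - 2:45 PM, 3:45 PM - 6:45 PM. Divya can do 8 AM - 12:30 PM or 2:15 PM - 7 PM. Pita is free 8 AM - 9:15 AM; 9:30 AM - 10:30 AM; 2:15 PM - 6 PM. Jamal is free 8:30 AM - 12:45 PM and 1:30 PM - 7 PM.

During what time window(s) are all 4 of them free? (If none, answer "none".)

Farrukh ∩ Divya: 08:15-09:00, 09:30-12:30, 14:15-14:45, 15:45-18:45.
Farrukh ∩ Divya ∩ Pita: 08:15-09:00, 09:30-10:30, 14:15-14:45, 15:45-18:00.
Farrukh ∩ Divya ∩ Pita ∩ Jamal: 08:30-09:00, 09:30-10:30, 14:15-14:45, 15:45-18:00.
So the common availability across everyone is 08:30-09:00, 09:30-10:30, 14:15-14:45, 15:45-18:00.

08:30-09:00, 09:30-10:30, 14:15-14:45, 15:45-18:00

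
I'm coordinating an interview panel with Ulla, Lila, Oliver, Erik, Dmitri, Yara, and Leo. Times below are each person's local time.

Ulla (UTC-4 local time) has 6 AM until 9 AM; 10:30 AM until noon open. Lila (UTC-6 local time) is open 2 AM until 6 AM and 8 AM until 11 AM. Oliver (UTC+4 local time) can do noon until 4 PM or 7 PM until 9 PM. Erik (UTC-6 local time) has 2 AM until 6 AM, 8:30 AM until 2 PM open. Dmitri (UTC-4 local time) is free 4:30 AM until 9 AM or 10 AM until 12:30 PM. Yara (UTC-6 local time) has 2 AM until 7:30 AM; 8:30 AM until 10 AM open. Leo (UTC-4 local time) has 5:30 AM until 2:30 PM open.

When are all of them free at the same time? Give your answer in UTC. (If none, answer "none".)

10:00-12:00, 15:00-16:00

Ulla in UTC: 10:00-13:00, 14:30-16:00 (add 4h to convert from UTC-4).
Lila in UTC: 08:00-12:00, 14:00-17:00 (add 6h to convert from UTC-6).
Oliver in UTC: 08:00-12:00, 15:00-17:00 (subtract 4h to convert from UTC+4).
Erik in UTC: 08:00-12:00, 14:30-20:00 (add 6h to convert from UTC-6).
Dmitri in UTC: 08:30-13:00, 14:00-16:30 (add 4h to convert from UTC-4).
Yara in UTC: 08:00-13:30, 14:30-16:00 (add 6h to convert from UTC-6).
Leo in UTC: 09:30-18:30 (add 4h to convert from UTC-4).
Ulla ∩ Lila: 10:00-12:00, 14:30-16:00.
Ulla ∩ Lila ∩ Oliver: 10:00-12:00, 15:00-16:00.
Ulla ∩ Lila ∩ Oliver ∩ Erik: 10:00-12:00, 15:00-16:00.
Ulla ∩ Lila ∩ Oliver ∩ Erik ∩ Dmitri: 10:00-12:00, 15:00-16:00.
Ulla ∩ Lila ∩ Oliver ∩ Erik ∩ Dmitri ∩ Yara: 10:00-12:00, 15:00-16:00.
Ulla ∩ Lila ∩ Oliver ∩ Erik ∩ Dmitri ∩ Yara ∩ Leo: 10:00-12:00, 15:00-16:00.
Those are the intersection windows.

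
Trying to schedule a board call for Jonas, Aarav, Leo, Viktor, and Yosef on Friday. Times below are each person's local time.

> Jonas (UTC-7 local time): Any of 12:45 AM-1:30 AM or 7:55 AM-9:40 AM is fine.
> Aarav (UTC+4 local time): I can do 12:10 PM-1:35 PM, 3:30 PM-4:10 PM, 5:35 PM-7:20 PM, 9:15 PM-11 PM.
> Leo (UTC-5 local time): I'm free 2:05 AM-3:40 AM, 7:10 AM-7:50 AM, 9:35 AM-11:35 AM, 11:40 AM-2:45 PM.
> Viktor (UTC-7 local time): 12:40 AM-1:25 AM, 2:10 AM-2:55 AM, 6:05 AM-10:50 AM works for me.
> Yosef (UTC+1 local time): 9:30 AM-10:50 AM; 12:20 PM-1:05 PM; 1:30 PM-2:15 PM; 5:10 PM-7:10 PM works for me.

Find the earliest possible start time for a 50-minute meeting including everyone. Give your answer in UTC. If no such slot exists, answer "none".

Jonas in UTC: 07:45-08:30, 14:55-16:40 (add 7h to convert from UTC-7).
Aarav in UTC: 08:10-09:35, 11:30-12:10, 13:35-15:20, 17:15-19:00 (subtract 4h to convert from UTC+4).
Leo in UTC: 07:05-08:40, 12:10-12:50, 14:35-16:35, 16:40-19:45 (add 5h to convert from UTC-5).
Viktor in UTC: 07:40-08:25, 09:10-09:55, 13:05-17:50 (add 7h to convert from UTC-7).
Yosef in UTC: 08:30-09:50, 11:20-12:05, 12:30-13:15, 16:10-18:10 (subtract 1h to convert from UTC+1).
Jonas ∩ Aarav: 08:10-08:30, 14:55-15:20.
Jonas ∩ Aarav ∩ Leo: 08:10-08:30, 14:55-15:20.
Jonas ∩ Aarav ∩ Leo ∩ Viktor: 08:10-08:25, 14:55-15:20.
Jonas ∩ Aarav ∩ Leo ∩ Viktor ∩ Yosef: ∅.
There is no time when everyone is free.
No common window is at least 50 minutes long.

none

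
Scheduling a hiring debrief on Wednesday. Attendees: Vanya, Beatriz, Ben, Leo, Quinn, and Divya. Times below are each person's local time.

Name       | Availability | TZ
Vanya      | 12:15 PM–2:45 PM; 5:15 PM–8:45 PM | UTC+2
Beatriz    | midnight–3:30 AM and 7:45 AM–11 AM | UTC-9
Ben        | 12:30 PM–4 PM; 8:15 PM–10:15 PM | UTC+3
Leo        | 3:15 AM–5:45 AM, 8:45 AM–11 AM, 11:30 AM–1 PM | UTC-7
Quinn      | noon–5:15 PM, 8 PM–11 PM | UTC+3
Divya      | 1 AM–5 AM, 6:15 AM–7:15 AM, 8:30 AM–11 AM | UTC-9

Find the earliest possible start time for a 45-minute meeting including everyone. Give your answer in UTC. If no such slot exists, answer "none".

Vanya in UTC: 10:15-12:45, 15:15-18:45 (subtract 2h to convert from UTC+2).
Beatriz in UTC: 09:00-12:30, 16:45-20:00 (add 9h to convert from UTC-9).
Ben in UTC: 09:30-13:00, 17:15-19:15 (subtract 3h to convert from UTC+3).
Leo in UTC: 10:15-12:45, 15:45-18:00, 18:30-20:00 (add 7h to convert from UTC-7).
Quinn in UTC: 09:00-14:15, 17:00-20:00 (subtract 3h to convert from UTC+3).
Divya in UTC: 10:00-14:00, 15:15-16:15, 17:30-20:00 (add 9h to convert from UTC-9).
Vanya ∩ Beatriz: 10:15-12:30, 16:45-18:45.
Vanya ∩ Beatriz ∩ Ben: 10:15-12:30, 17:15-18:45.
Vanya ∩ Beatriz ∩ Ben ∩ Leo: 10:15-12:30, 17:15-18:00, 18:30-18:45.
Vanya ∩ Beatriz ∩ Ben ∩ Leo ∩ Quinn: 10:15-12:30, 17:15-18:00, 18:30-18:45.
Vanya ∩ Beatriz ∩ Ben ∩ Leo ∩ Quinn ∩ Divya: 10:15-12:30, 17:30-18:00, 18:30-18:45.
Those are the intersection windows.
The first common window of at least 45 minutes is 10:15-12:30, so the earliest start is 10:15.

10:15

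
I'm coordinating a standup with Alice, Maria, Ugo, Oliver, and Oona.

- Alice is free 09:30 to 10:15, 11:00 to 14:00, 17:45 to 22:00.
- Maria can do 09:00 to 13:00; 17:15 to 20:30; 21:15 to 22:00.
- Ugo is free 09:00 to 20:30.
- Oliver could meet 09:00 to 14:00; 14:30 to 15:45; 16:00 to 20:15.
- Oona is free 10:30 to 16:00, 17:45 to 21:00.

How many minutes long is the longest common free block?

150

Alice ∩ Maria: 09:30-10:15, 11:00-13:00, 17:45-20:30, 21:15-22:00.
Alice ∩ Maria ∩ Ugo: 09:30-10:15, 11:00-13:00, 17:45-20:30.
Alice ∩ Maria ∩ Ugo ∩ Oliver: 09:30-10:15, 11:00-13:00, 17:45-20:15.
Alice ∩ Maria ∩ Ugo ∩ Oliver ∩ Oona: 11:00-13:00, 17:45-20:15.
Those are the intersection windows.
The longest is 17:45-20:15 at 150 minutes.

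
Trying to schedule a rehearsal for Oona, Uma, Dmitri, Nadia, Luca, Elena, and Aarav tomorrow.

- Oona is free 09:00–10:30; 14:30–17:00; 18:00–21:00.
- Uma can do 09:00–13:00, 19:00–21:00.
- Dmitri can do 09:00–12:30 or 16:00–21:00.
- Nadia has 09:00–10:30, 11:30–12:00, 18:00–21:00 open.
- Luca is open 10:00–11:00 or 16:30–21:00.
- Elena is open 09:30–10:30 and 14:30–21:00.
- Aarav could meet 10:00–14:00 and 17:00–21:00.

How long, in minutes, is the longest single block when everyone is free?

120

Oona ∩ Uma: 09:00-10:30, 19:00-21:00.
Oona ∩ Uma ∩ Dmitri: 09:00-10:30, 19:00-21:00.
Oona ∩ Uma ∩ Dmitri ∩ Nadia: 09:00-10:30, 19:00-21:00.
Oona ∩ Uma ∩ Dmitri ∩ Nadia ∩ Luca: 10:00-10:30, 19:00-21:00.
Oona ∩ Uma ∩ Dmitri ∩ Nadia ∩ Luca ∩ Elena: 10:00-10:30, 19:00-21:00.
Oona ∩ Uma ∩ Dmitri ∩ Nadia ∩ Luca ∩ Elena ∩ Aarav: 10:00-10:30, 19:00-21:00.
The longest is 19:00-21:00 at 120 minutes.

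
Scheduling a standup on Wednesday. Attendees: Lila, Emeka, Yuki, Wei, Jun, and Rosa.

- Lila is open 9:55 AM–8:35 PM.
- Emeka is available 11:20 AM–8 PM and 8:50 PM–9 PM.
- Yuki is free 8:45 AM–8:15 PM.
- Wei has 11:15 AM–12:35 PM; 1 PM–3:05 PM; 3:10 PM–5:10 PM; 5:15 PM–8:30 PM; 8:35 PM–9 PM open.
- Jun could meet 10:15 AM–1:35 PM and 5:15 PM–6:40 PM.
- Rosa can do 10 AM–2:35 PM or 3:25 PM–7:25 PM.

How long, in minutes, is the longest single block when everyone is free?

Lila ∩ Emeka: 11:20-20:00.
Lila ∩ Emeka ∩ Yuki: 11:20-20:00.
Lila ∩ Emeka ∩ Yuki ∩ Wei: 11:20-12:35, 13:00-15:05, 15:10-17:10, 17:15-20:00.
Lila ∩ Emeka ∩ Yuki ∩ Wei ∩ Jun: 11:20-12:35, 13:00-13:35, 17:15-18:40.
Lila ∩ Emeka ∩ Yuki ∩ Wei ∩ Jun ∩ Rosa: 11:20-12:35, 13:00-13:35, 17:15-18:40.
So the common availability across everyone is 11:20-12:35, 13:00-13:35, 17:15-18:40.
The longest is 17:15-18:40 at 85 minutes.

85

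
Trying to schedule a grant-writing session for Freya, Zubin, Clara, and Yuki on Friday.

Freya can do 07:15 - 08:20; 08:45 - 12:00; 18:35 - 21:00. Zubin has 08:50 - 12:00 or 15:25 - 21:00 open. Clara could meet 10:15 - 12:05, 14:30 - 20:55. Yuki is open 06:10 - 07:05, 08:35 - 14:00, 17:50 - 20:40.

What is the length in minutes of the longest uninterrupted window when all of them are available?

Freya ∩ Zubin: 08:50-12:00, 18:35-21:00.
Freya ∩ Zubin ∩ Clara: 10:15-12:00, 18:35-20:55.
Freya ∩ Zubin ∩ Clara ∩ Yuki: 10:15-12:00, 18:35-20:40.
So the common availability across everyone is 10:15-12:00, 18:35-20:40.
The longest is 18:35-20:40 at 125 minutes.

125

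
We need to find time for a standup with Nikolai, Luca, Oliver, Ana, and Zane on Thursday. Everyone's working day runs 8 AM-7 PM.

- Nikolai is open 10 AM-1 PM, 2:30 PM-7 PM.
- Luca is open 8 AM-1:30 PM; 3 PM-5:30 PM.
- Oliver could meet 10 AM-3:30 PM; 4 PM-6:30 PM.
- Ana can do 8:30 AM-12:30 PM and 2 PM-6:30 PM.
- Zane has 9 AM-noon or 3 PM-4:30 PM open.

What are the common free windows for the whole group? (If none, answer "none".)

10:00-12:00, 15:00-15:30, 16:00-16:30

Nikolai ∩ Luca: 10:00-13:00, 15:00-17:30.
Nikolai ∩ Luca ∩ Oliver: 10:00-13:00, 15:00-15:30, 16:00-17:30.
Nikolai ∩ Luca ∩ Oliver ∩ Ana: 10:00-12:30, 15:00-15:30, 16:00-17:30.
Nikolai ∩ Luca ∩ Oliver ∩ Ana ∩ Zane: 10:00-12:00, 15:00-15:30, 16:00-16:30.
Those are the intersection windows.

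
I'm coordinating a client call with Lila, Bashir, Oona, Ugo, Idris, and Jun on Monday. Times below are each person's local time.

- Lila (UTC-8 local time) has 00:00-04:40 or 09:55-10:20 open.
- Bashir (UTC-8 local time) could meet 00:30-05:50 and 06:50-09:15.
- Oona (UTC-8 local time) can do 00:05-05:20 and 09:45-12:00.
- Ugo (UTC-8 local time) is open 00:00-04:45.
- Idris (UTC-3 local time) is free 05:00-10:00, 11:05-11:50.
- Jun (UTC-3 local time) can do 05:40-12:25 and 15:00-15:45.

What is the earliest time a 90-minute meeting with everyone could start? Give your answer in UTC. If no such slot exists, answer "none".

Lila in UTC: 08:00-12:40, 17:55-18:20 (add 8h to convert from UTC-8).
Bashir in UTC: 08:30-13:50, 14:50-17:15 (add 8h to convert from UTC-8).
Oona in UTC: 08:05-13:20, 17:45-20:00 (add 8h to convert from UTC-8).
Ugo in UTC: 08:00-12:45 (add 8h to convert from UTC-8).
Idris in UTC: 08:00-13:00, 14:05-14:50 (add 3h to convert from UTC-3).
Jun in UTC: 08:40-15:25, 18:00-18:45 (add 3h to convert from UTC-3).
Lila ∩ Bashir: 08:30-12:40.
Lila ∩ Bashir ∩ Oona: 08:30-12:40.
Lila ∩ Bashir ∩ Oona ∩ Ugo: 08:30-12:40.
Lila ∩ Bashir ∩ Oona ∩ Ugo ∩ Idris: 08:30-12:40.
Lila ∩ Bashir ∩ Oona ∩ Ugo ∩ Idris ∩ Jun: 08:40-12:40.
The first common window of at least 90 minutes is 08:40-12:40, so the earliest start is 08:40.

08:40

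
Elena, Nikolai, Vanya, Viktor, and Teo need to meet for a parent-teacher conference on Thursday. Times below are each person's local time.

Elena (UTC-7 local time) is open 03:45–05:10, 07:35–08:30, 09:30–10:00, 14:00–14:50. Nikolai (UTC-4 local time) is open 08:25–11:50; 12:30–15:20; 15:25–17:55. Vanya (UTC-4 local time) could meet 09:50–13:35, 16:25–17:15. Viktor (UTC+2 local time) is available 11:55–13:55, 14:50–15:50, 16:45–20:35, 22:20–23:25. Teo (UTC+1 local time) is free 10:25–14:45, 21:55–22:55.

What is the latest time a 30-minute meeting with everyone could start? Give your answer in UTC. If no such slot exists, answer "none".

none

Elena in UTC: 10:45-12:10, 14:35-15:30, 16:30-17:00, 21:00-21:50 (add 7h to convert from UTC-7).
Nikolai in UTC: 12:25-15:50, 16:30-19:20, 19:25-21:55 (add 4h to convert from UTC-4).
Vanya in UTC: 13:50-17:35, 20:25-21:15 (add 4h to convert from UTC-4).
Viktor in UTC: 09:55-11:55, 12:50-13:50, 14:45-18:35, 20:20-21:25 (subtract 2h to convert from UTC+2).
Teo in UTC: 09:25-13:45, 20:55-21:55 (subtract 1h to convert from UTC+1).
Elena ∩ Nikolai: 14:35-15:30, 16:30-17:00, 21:00-21:50.
Elena ∩ Nikolai ∩ Vanya: 14:35-15:30, 16:30-17:00, 21:00-21:15.
Elena ∩ Nikolai ∩ Vanya ∩ Viktor: 14:45-15:30, 16:30-17:00, 21:00-21:15.
Elena ∩ Nikolai ∩ Vanya ∩ Viktor ∩ Teo: 21:00-21:15.
No common window is at least 30 minutes long.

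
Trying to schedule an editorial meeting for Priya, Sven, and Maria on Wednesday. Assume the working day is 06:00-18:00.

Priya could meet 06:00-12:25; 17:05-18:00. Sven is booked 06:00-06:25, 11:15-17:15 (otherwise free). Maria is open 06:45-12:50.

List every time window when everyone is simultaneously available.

06:45-11:15

Priya free: 06:00-12:25, 17:05-18:00.
Sven free: 06:25-11:15, 17:15-18:00 (invert busy blocks within the working day).
Maria free: 06:45-12:50.
Priya ∩ Sven: 06:25-11:15, 17:15-18:00.
Priya ∩ Sven ∩ Maria: 06:45-11:15.
Those are the intersection windows.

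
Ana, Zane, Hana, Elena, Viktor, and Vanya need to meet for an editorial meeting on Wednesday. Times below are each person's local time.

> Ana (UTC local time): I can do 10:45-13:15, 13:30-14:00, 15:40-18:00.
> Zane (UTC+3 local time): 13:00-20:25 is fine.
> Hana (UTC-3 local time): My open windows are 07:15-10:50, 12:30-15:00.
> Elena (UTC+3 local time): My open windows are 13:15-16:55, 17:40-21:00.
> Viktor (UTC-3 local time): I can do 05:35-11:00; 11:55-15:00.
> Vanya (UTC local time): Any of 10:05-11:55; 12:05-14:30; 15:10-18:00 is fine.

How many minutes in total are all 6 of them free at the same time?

Ana in UTC: 10:45-13:15, 13:30-14:00, 15:40-18:00.
Zane in UTC: 10:00-17:25 (subtract 3h to convert from UTC+3).
Hana in UTC: 10:15-13:50, 15:30-18:00 (add 3h to convert from UTC-3).
Elena in UTC: 10:15-13:55, 14:40-18:00 (subtract 3h to convert from UTC+3).
Viktor in UTC: 08:35-14:00, 14:55-18:00 (add 3h to convert from UTC-3).
Vanya in UTC: 10:05-11:55, 12:05-14:30, 15:10-18:00.
Ana ∩ Zane: 10:45-13:15, 13:30-14:00, 15:40-17:25.
Ana ∩ Zane ∩ Hana: 10:45-13:15, 13:30-13:50, 15:40-17:25.
Ana ∩ Zane ∩ Hana ∩ Elena: 10:45-13:15, 13:30-13:50, 15:40-17:25.
Ana ∩ Zane ∩ Hana ∩ Elena ∩ Viktor: 10:45-13:15, 13:30-13:50, 15:40-17:25.
Ana ∩ Zane ∩ Hana ∩ Elena ∩ Viktor ∩ Vanya: 10:45-11:55, 12:05-13:15, 13:30-13:50, 15:40-17:25.
Summing the common windows: 70 + 70 + 20 + 105 = 265 minutes.

265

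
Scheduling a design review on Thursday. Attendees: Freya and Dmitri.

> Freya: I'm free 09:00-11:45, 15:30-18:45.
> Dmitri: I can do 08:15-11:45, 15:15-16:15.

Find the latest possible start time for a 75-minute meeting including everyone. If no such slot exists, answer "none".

Freya ∩ Dmitri: 09:00-11:45, 15:30-16:15.
So the common availability across everyone is 09:00-11:45, 15:30-16:15.
The last common window of at least 75 minutes is 09:00-11:45; a 75-minute meeting can start as late as 10:30 and still end by 11:45.

10:30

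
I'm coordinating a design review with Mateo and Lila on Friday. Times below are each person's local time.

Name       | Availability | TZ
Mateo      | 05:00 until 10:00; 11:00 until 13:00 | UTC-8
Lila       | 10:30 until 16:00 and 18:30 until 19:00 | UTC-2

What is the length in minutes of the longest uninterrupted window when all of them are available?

300

Mateo in UTC: 13:00-18:00, 19:00-21:00 (add 8h to convert from UTC-8).
Lila in UTC: 12:30-18:00, 20:30-21:00 (add 2h to convert from UTC-2).
Mateo ∩ Lila: 13:00-18:00, 20:30-21:00.
Those are the intersection windows.
The longest is 13:00-18:00 at 300 minutes.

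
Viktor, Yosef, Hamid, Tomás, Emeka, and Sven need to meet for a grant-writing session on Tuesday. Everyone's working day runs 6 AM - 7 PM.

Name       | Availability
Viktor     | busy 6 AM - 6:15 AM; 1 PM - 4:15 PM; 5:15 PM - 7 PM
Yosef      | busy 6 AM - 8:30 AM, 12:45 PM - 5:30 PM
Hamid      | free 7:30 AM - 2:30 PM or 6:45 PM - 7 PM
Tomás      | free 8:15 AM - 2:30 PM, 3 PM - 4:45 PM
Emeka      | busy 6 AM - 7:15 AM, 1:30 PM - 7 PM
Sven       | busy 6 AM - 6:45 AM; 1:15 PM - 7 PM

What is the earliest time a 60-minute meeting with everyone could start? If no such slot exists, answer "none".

08:30

Viktor free: 06:15-13:00, 16:15-17:15 (invert busy blocks within the working day).
Yosef free: 08:30-12:45, 17:30-19:00 (invert busy blocks within the working day).
Hamid free: 07:30-14:30, 18:45-19:00.
Tomás free: 08:15-14:30, 15:00-16:45.
Emeka free: 07:15-13:30 (invert busy blocks within the working day).
Sven free: 06:45-13:15 (invert busy blocks within the working day).
Viktor ∩ Yosef: 08:30-12:45.
Viktor ∩ Yosef ∩ Hamid: 08:30-12:45.
Viktor ∩ Yosef ∩ Hamid ∩ Tomás: 08:30-12:45.
Viktor ∩ Yosef ∩ Hamid ∩ Tomás ∩ Emeka: 08:30-12:45.
Viktor ∩ Yosef ∩ Hamid ∩ Tomás ∩ Emeka ∩ Sven: 08:30-12:45.
The first common window of at least 60 minutes is 08:30-12:45, so the earliest start is 08:30.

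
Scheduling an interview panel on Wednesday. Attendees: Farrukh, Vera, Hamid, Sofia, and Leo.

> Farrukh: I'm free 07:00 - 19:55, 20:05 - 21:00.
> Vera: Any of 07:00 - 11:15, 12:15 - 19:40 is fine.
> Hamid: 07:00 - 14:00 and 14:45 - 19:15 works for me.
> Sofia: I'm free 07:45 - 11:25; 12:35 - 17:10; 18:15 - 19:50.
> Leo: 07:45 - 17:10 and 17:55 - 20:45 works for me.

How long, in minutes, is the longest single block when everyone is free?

210

Farrukh ∩ Vera: 07:00-11:15, 12:15-19:40.
Farrukh ∩ Vera ∩ Hamid: 07:00-11:15, 12:15-14:00, 14:45-19:15.
Farrukh ∩ Vera ∩ Hamid ∩ Sofia: 07:45-11:15, 12:35-14:00, 14:45-17:10, 18:15-19:15.
Farrukh ∩ Vera ∩ Hamid ∩ Sofia ∩ Leo: 07:45-11:15, 12:35-14:00, 14:45-17:10, 18:15-19:15.
The longest is 07:45-11:15 at 210 minutes.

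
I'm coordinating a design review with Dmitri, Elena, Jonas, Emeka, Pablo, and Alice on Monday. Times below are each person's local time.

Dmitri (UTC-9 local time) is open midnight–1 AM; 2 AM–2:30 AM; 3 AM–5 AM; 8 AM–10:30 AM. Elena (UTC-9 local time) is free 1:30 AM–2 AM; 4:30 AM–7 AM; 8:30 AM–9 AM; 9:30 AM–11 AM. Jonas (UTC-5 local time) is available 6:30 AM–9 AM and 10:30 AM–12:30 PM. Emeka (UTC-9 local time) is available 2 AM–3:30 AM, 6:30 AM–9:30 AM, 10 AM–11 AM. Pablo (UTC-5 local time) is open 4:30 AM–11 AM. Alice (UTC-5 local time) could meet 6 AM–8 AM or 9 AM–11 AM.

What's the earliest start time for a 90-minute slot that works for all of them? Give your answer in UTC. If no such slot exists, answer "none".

none

Dmitri in UTC: 09:00-10:00, 11:00-11:30, 12:00-14:00, 17:00-19:30 (add 9h to convert from UTC-9).
Elena in UTC: 10:30-11:00, 13:30-16:00, 17:30-18:00, 18:30-20:00 (add 9h to convert from UTC-9).
Jonas in UTC: 11:30-14:00, 15:30-17:30 (add 5h to convert from UTC-5).
Emeka in UTC: 11:00-12:30, 15:30-18:30, 19:00-20:00 (add 9h to convert from UTC-9).
Pablo in UTC: 09:30-16:00 (add 5h to convert from UTC-5).
Alice in UTC: 11:00-13:00, 14:00-16:00 (add 5h to convert from UTC-5).
Dmitri ∩ Elena: 13:30-14:00, 17:30-18:00, 18:30-19:30.
Dmitri ∩ Elena ∩ Jonas: 13:30-14:00.
Dmitri ∩ Elena ∩ Jonas ∩ Emeka: ∅.
Dmitri ∩ Elena ∩ Jonas ∩ Emeka ∩ Pablo: ∅.
Dmitri ∩ Elena ∩ Jonas ∩ Emeka ∩ Pablo ∩ Alice: ∅.
There is no time when everyone is free.
No common window is at least 90 minutes long.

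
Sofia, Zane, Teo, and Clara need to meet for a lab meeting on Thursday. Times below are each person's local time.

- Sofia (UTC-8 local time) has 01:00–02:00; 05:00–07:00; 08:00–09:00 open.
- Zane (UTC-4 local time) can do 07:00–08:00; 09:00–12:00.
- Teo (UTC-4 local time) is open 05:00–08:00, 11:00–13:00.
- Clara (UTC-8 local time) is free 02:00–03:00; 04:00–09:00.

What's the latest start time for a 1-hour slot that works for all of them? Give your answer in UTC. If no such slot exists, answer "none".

Sofia in UTC: 09:00-10:00, 13:00-15:00, 16:00-17:00 (add 8h to convert from UTC-8).
Zane in UTC: 11:00-12:00, 13:00-16:00 (add 4h to convert from UTC-4).
Teo in UTC: 09:00-12:00, 15:00-17:00 (add 4h to convert from UTC-4).
Clara in UTC: 10:00-11:00, 12:00-17:00 (add 8h to convert from UTC-8).
Sofia ∩ Zane: 13:00-15:00.
Sofia ∩ Zane ∩ Teo: ∅.
Sofia ∩ Zane ∩ Teo ∩ Clara: ∅.
There is no time when everyone is free.
No common window is at least 60 minutes long.

none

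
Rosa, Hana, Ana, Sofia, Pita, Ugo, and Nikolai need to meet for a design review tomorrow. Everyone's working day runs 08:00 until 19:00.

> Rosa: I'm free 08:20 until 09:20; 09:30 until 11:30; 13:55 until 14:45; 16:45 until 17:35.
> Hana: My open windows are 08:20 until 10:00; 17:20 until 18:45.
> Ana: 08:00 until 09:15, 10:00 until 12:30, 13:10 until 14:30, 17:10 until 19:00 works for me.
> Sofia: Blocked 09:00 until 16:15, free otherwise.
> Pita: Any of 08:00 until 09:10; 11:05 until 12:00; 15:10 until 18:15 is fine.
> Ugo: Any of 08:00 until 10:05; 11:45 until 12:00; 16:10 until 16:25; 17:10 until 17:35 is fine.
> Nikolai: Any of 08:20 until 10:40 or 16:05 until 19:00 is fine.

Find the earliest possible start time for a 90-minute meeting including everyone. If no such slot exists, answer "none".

none

Rosa free: 08:20-09:20, 09:30-11:30, 13:55-14:45, 16:45-17:35.
Hana free: 08:20-10:00, 17:20-18:45.
Ana free: 08:00-09:15, 10:00-12:30, 13:10-14:30, 17:10-19:00.
Sofia free: 08:00-09:00, 16:15-19:00 (invert busy blocks within the working day).
Pita free: 08:00-09:10, 11:05-12:00, 15:10-18:15.
Ugo free: 08:00-10:05, 11:45-12:00, 16:10-16:25, 17:10-17:35.
Nikolai free: 08:20-10:40, 16:05-19:00.
Rosa ∩ Hana: 08:20-09:20, 09:30-10:00, 17:20-17:35.
Rosa ∩ Hana ∩ Ana: 08:20-09:15, 17:20-17:35.
Rosa ∩ Hana ∩ Ana ∩ Sofia: 08:20-09:00, 17:20-17:35.
Rosa ∩ Hana ∩ Ana ∩ Sofia ∩ Pita: 08:20-09:00, 17:20-17:35.
Rosa ∩ Hana ∩ Ana ∩ Sofia ∩ Pita ∩ Ugo: 08:20-09:00, 17:20-17:35.
Rosa ∩ Hana ∩ Ana ∩ Sofia ∩ Pita ∩ Ugo ∩ Nikolai: 08:20-09:00, 17:20-17:35.
No common window is at least 90 minutes long.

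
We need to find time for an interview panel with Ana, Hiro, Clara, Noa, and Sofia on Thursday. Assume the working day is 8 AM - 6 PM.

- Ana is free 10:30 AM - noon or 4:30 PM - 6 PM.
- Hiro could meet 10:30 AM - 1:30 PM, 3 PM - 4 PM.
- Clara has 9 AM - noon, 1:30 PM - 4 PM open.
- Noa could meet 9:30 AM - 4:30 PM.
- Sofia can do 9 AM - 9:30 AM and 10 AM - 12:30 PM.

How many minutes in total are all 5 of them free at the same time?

Ana ∩ Hiro: 10:30-12:00.
Ana ∩ Hiro ∩ Clara: 10:30-12:00.
Ana ∩ Hiro ∩ Clara ∩ Noa: 10:30-12:00.
Ana ∩ Hiro ∩ Clara ∩ Noa ∩ Sofia: 10:30-12:00.
So the common availability across everyone is 10:30-12:00.
That's a single block of 90 minutes.

90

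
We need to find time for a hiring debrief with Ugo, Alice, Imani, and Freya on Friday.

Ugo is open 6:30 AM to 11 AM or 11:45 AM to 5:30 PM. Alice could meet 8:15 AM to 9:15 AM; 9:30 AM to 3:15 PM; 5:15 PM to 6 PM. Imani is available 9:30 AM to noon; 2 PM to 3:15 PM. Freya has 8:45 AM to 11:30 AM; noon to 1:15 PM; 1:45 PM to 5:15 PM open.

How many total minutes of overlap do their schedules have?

165

Ugo ∩ Alice: 08:15-09:15, 09:30-11:00, 11:45-15:15, 17:15-17:30.
Ugo ∩ Alice ∩ Imani: 09:30-11:00, 11:45-12:00, 14:00-15:15.
Ugo ∩ Alice ∩ Imani ∩ Freya: 09:30-11:00, 14:00-15:15.
Summing the common windows: 90 + 75 = 165 minutes.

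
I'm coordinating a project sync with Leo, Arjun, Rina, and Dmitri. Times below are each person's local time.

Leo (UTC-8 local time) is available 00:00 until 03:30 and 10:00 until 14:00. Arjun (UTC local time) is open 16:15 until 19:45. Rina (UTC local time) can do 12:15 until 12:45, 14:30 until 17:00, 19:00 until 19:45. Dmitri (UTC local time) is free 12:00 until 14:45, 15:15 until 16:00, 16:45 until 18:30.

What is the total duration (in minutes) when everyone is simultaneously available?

0

Leo in UTC: 08:00-11:30, 18:00-22:00 (add 8h to convert from UTC-8).
Arjun in UTC: 16:15-19:45.
Rina in UTC: 12:15-12:45, 14:30-17:00, 19:00-19:45.
Dmitri in UTC: 12:00-14:45, 15:15-16:00, 16:45-18:30.
Leo ∩ Arjun: 18:00-19:45.
Leo ∩ Arjun ∩ Rina: 19:00-19:45.
Leo ∩ Arjun ∩ Rina ∩ Dmitri: ∅.
There is no time when everyone is free.
There is no common window, so the total is 0 minutes.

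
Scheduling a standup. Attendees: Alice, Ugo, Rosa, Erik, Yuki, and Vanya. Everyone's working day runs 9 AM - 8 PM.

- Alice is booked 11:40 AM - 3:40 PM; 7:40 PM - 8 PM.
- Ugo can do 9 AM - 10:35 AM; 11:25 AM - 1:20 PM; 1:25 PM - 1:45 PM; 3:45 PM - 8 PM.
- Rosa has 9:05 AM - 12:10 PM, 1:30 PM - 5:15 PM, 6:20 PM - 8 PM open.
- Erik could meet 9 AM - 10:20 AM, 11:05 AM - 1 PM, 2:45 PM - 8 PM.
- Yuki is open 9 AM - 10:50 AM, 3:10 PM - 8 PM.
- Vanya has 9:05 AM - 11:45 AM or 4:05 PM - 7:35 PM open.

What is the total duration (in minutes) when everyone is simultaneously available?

220

Alice free: 09:00-11:40, 15:40-19:40 (invert busy blocks within the working day).
Ugo free: 09:00-10:35, 11:25-13:20, 13:25-13:45, 15:45-20:00.
Rosa free: 09:05-12:10, 13:30-17:15, 18:20-20:00.
Erik free: 09:00-10:20, 11:05-13:00, 14:45-20:00.
Yuki free: 09:00-10:50, 15:10-20:00.
Vanya free: 09:05-11:45, 16:05-19:35.
Alice ∩ Ugo: 09:00-10:35, 11:25-11:40, 15:45-19:40.
Alice ∩ Ugo ∩ Rosa: 09:05-10:35, 11:25-11:40, 15:45-17:15, 18:20-19:40.
Alice ∩ Ugo ∩ Rosa ∩ Erik: 09:05-10:20, 11:25-11:40, 15:45-17:15, 18:20-19:40.
Alice ∩ Ugo ∩ Rosa ∩ Erik ∩ Yuki: 09:05-10:20, 15:45-17:15, 18:20-19:40.
Alice ∩ Ugo ∩ Rosa ∩ Erik ∩ Yuki ∩ Vanya: 09:05-10:20, 16:05-17:15, 18:20-19:35.
Summing the common windows: 75 + 70 + 75 = 220 minutes.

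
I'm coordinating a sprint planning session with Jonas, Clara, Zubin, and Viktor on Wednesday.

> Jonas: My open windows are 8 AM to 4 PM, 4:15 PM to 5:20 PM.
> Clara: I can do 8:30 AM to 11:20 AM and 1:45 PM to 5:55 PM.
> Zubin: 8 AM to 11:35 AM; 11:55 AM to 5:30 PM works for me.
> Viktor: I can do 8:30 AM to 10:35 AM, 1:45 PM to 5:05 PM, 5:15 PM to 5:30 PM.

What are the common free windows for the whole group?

Jonas ∩ Clara: 08:30-11:20, 13:45-16:00, 16:15-17:20.
Jonas ∩ Clara ∩ Zubin: 08:30-11:20, 13:45-16:00, 16:15-17:20.
Jonas ∩ Clara ∩ Zubin ∩ Viktor: 08:30-10:35, 13:45-16:00, 16:15-17:05, 17:15-17:20.
Those are the intersection windows.

08:30-10:35, 13:45-16:00, 16:15-17:05, 17:15-17:20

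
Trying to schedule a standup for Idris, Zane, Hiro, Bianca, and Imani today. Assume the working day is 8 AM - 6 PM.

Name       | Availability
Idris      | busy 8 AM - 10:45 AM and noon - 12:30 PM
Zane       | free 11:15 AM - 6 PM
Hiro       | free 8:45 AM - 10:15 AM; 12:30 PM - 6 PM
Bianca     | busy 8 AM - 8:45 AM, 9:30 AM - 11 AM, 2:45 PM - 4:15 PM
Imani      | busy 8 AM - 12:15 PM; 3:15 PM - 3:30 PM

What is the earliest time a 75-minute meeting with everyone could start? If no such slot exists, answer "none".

Idris free: 10:45-12:00, 12:30-18:00 (invert busy blocks within the working day).
Zane free: 11:15-18:00.
Hiro free: 08:45-10:15, 12:30-18:00.
Bianca free: 08:45-09:30, 11:00-14:45, 16:15-18:00 (invert busy blocks within the working day).
Imani free: 12:15-15:15, 15:30-18:00 (invert busy blocks within the working day).
Idris ∩ Zane: 11:15-12:00, 12:30-18:00.
Idris ∩ Zane ∩ Hiro: 12:30-18:00.
Idris ∩ Zane ∩ Hiro ∩ Bianca: 12:30-14:45, 16:15-18:00.
Idris ∩ Zane ∩ Hiro ∩ Bianca ∩ Imani: 12:30-14:45, 16:15-18:00.
The first common window of at least 75 minutes is 12:30-14:45, so the earliest start is 12:30.

12:30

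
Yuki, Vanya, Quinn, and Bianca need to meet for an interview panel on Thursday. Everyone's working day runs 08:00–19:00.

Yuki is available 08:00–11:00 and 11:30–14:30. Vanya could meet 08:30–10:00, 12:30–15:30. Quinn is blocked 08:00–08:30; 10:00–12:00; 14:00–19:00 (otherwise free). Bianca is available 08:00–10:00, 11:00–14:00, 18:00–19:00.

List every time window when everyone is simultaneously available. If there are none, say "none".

Yuki free: 08:00-11:00, 11:30-14:30.
Vanya free: 08:30-10:00, 12:30-15:30.
Quinn free: 08:30-10:00, 12:00-14:00 (invert busy blocks within the working day).
Bianca free: 08:00-10:00, 11:00-14:00, 18:00-19:00.
Yuki ∩ Vanya: 08:30-10:00, 12:30-14:30.
Yuki ∩ Vanya ∩ Quinn: 08:30-10:00, 12:30-14:00.
Yuki ∩ Vanya ∩ Quinn ∩ Bianca: 08:30-10:00, 12:30-14:00.

08:30-10:00, 12:30-14:00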